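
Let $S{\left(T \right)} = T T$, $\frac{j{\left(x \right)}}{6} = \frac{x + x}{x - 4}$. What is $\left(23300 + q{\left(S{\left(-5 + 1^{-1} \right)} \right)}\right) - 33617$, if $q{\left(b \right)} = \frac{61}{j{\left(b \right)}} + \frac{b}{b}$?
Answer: $- \frac{164995}{16} \approx -10312.0$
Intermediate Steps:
$j{\left(x \right)} = \frac{12 x}{-4 + x}$ ($j{\left(x \right)} = 6 \frac{x + x}{x - 4} = 6 \frac{2 x}{-4 + x} = \frac{12 x}{-4 + x}$)
$S{\left(T \right)} = T^{2}$
$q{\left(b \right)} = 1 + \frac{61 \left(-4 + b\right)}{12 b}$ ($q{\left(b \right)} = \frac{61}{12 b \frac{1}{-4 + b}} + \frac{b}{b} = 61 \frac{-4 + b}{12 b} + 1 = \frac{61 \left(-4 + b\right)}{12 b} + 1 = 1 + \frac{61 \left(-4 + b\right)}{12 b}$)
$\left(23300 + q{\left(S{\left(-5 + 1^{-1} \right)} \right)}\right) - 33617 = \left(23300 + \frac{-244 + 73 \left(-5 + 1^{-1}\right)^{2}}{12 \left(-5 + 1^{-1}\right)^{2}}\right) - 33617 = \left(23300 + \frac{-244 + 73 \left(-5 + 1\right)^{2}}{12 \left(-5 + 1\right)^{2}}\right) - 33617 = \left(23300 + \frac{-244 + 73 \left(-4\right)^{2}}{12 \left(-4\right)^{2}}\right) - 33617 = \left(23300 + \frac{-244 + 73 \cdot 16}{12 \cdot 16}\right) - 33617 = \left(23300 + \frac{1}{12} \cdot \frac{1}{16} \left(-244 + 1168\right)\right) - 33617 = \left(23300 + \frac{1}{12} \cdot \frac{1}{16} \cdot 924\right) - 33617 = \left(23300 + \frac{77}{16}\right) - 33617 = \frac{372877}{16} - 33617 = - \frac{164995}{16}$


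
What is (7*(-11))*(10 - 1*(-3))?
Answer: -1001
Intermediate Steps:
(7*(-11))*(10 - 1*(-3)) = -77*(10 + 3) = -77*13 = -1001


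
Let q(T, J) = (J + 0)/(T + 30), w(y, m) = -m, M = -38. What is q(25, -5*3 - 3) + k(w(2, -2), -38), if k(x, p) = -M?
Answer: 2072/55 ≈ 37.673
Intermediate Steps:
k(x, p) = 38 (k(x, p) = -1*(-38) = 38)
q(T, J) = J/(30 + T)
q(25, -5*3 - 3) + k(w(2, -2), -38) = (-5*3 - 3)/(30 + 25) + 38 = (-15 - 3)/55 + 38 = -18*1/55 + 38 = -18/55 + 38 = 2072/55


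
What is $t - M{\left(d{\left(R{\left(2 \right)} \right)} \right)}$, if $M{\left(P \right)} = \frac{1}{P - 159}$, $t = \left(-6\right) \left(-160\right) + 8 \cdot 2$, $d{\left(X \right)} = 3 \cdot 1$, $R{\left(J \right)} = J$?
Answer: $\frac{152257}{156} \approx 976.01$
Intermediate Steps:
$d{\left(X \right)} = 3$
$t = 976$ ($t = 960 + 16 = 976$)
$M{\left(P \right)} = \frac{1}{-159 + P}$
$t - M{\left(d{\left(R{\left(2 \right)} \right)} \right)} = 976 - \frac{1}{-159 + 3} = 976 - \frac{1}{-156} = 976 - - \frac{1}{156} = 976 + \frac{1}{156} = \frac{152257}{156}$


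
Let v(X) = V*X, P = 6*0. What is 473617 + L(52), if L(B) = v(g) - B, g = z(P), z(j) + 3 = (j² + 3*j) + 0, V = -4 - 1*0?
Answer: 473577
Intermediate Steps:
V = -4 (V = -4 + 0 = -4)
P = 0
z(j) = -3 + j² + 3*j (z(j) = -3 + ((j² + 3*j) + 0) = -3 + (j² + 3*j) = -3 + j² + 3*j)
g = -3 (g = -3 + 0² + 3*0 = -3 + 0 + 0 = -3)
v(X) = -4*X
L(B) = 12 - B (L(B) = -4*(-3) - B = 12 - B)
473617 + L(52) = 473617 + (12 - 1*52) = 473617 + (12 - 52) = 473617 - 40 = 473577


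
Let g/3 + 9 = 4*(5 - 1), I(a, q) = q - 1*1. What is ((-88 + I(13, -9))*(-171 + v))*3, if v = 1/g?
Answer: 50260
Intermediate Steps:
I(a, q) = -1 + q (I(a, q) = q - 1 = -1 + q)
g = 21 (g = -27 + 3*(4*(5 - 1)) = -27 + 3*(4*4) = -27 + 3*16 = -27 + 48 = 21)
v = 1/21 ≈ 0.047619
((-88 + I(13, -9))*(-171 + v))*3 = ((-88 + (-1 - 9))*(-171 + 1/21))*3 = ((-88 - 10)*(-3590/21))*3 = -98*(-3590/21)*3 = (50260/3)*3 = 50260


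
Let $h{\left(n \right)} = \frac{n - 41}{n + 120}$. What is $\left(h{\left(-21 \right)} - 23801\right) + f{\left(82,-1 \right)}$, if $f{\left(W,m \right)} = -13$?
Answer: $- \frac{2357648}{99} \approx -23815.0$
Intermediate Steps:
$h{\left(n \right)} = \frac{-41 + n}{120 + n}$
$\left(h{\left(-21 \right)} - 23801\right) + f{\left(82,-1 \right)} = \left(\frac{-41 - 21}{120 - 21} - 23801\right) - 13 = \left(\frac{1}{99} \left(-62\right) - 23801\right) - 13 = \left(- \frac{62}{99} - 23801\right) - 13 = - \frac{2356361}{99} - 13 = - \frac{2357648}{99}$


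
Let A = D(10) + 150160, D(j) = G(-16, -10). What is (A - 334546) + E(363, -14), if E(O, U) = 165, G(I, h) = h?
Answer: -184231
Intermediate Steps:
D(j) = -10
A = 150150 (A = -10 + 150160 = 150150)
(A - 334546) + E(363, -14) = (150150 - 334546) + 165 = -184396 + 165 = -184231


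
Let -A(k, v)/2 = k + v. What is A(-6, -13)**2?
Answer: 1444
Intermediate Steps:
A(k, v) = -2*k - 2*v (A(k, v) = -2*(k + v) = -2*k - 2*v)
A(-6, -13)**2 = (-2*(-6) - 2*(-13))**2 = (12 + 26)**2 = 38**2 = 1444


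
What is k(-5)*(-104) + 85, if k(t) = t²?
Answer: -2515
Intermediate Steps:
k(-5)*(-104) + 85 = (-5)²*(-104) + 85 = 25*(-104) + 85 = -2600 + 85 = -2515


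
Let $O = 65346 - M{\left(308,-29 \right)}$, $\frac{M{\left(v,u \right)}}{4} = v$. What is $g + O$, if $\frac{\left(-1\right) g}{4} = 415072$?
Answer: $-1596174$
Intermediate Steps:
$g = -1660288$ ($g = \left(-4\right) 415072 = -1660288$)
$M{\left(v,u \right)} = 4 v$
$O = 64114$ ($O = 65346 - 4 \cdot 308 = 65346 - 1232 = 64114$)
$g + O = -1660288 + 64114 = -1596174$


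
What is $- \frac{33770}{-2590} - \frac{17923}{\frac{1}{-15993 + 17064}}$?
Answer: $- \frac{4971639670}{259} \approx -1.9196 \cdot 10^{7}$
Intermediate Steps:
$- \frac{33770}{-2590} - \frac{17923}{\frac{1}{-15993 + 17064}} = \left(-33770\right) \left(- \frac{1}{2590}\right) - \frac{17923}{\frac{1}{1071}} = \frac{3377}{259} - 17923 \frac{1}{\frac{1}{1071}} = \frac{3377}{259} - 19195533 = - \frac{4971639670}{259}$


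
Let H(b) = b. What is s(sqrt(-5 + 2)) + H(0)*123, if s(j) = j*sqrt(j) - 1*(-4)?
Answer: 4 + 3**(3/4)*I**(3/2) ≈ 2.3881 + 1.6119*I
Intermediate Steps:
s(j) = 4 + j**(3/2) (s(j) = j**(3/2) + 4 = 4 + j**(3/2))
s(sqrt(-5 + 2)) + H(0)*123 = (4 + (sqrt(-5 + 2))**(3/2)) + 0*123 = (4 + (sqrt(-3))**(3/2)) + 0 = (4 + (I*sqrt(3))**(3/2)) + 0 = (4 + 3**(3/4)*I**(3/2)) + 0 = 4 + 3**(3/4)*I**(3/2)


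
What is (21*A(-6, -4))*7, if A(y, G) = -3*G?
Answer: 1764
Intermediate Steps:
(21*A(-6, -4))*7 = (21*(-3*(-4)))*7 = (21*12)*7 = 252*7 = 1764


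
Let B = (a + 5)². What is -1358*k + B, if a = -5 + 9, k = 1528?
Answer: -2074943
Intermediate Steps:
a = 4
B = 81 (B = (4 + 5)² = 9² = 81)
-1358*k + B = -1358*1528 + 81 = -2075024 + 81 = -2074943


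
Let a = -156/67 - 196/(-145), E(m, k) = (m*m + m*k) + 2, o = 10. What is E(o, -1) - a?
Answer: 903268/9715 ≈ 92.977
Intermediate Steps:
E(m, k) = 2 + m² + k*m (E(m, k) = (m² + k*m) + 2 = 2 + m² + k*m)
a = -9488/9715 (a = -156*1/67 - 196*(-1/145) = -156/67 + 196/145 = -9488/9715 ≈ -0.97663)
E(o, -1) - a = (2 + 10² - 1*10) - 1*(-9488/9715) = (2 + 100 - 10) + 9488/9715 = 92 + 9488/9715 = 903268/9715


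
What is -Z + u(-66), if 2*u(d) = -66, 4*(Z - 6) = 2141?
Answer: -2297/4 ≈ -574.25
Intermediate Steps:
Z = 2165/4 (Z = 6 + (1/4)*2141 = 6 + 2141/4 = 2165/4 ≈ 541.25)
u(d) = -33 (u(d) = (1/2)*(-66) = -33)
-Z + u(-66) = -1*2165/4 - 33 = -2165/4 - 33 = -2297/4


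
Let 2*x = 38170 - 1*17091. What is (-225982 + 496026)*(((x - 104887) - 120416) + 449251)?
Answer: 63321942450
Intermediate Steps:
x = 21079/2 (x = (38170 - 1*17091)/2 = (38170 - 17091)/2 = (½)*21079 = 21079/2 ≈ 10540.)
(-225982 + 496026)*(((x - 104887) - 120416) + 449251) = (-225982 + 496026)*(((21079/2 - 104887) - 120416) + 449251) = 270044*((-188695/2 - 120416) + 449251) = 270044*(-429527/2 + 449251) = 270044*(468975/2) = 63321942450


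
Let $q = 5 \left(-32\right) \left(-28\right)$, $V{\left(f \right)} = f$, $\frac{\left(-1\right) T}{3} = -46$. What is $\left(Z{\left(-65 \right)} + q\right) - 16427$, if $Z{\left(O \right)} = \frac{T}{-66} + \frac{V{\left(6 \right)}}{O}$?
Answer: $- \frac{8543666}{715} \approx -11949.0$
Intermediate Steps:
$T = 138$ ($T = \left(-3\right) \left(-46\right) = 138$)
$Z{\left(O \right)} = - \frac{23}{11} + \frac{6}{O}$ ($Z{\left(O \right)} = \frac{138}{-66} + \frac{6}{O} = 138 \left(- \frac{1}{66}\right) + \frac{6}{O} = - \frac{23}{11} + \frac{6}{O}$)
$q = 4480$ ($q = \left(-160\right) \left(-28\right) = 4480$)
$\left(Z{\left(-65 \right)} + q\right) - 16427 = \left(\left(- \frac{23}{11} + \frac{6}{-65}\right) + 4480\right) - 16427 = \left(\left(- \frac{23}{11} + 6 \left(- \frac{1}{65}\right)\right) + 4480\right) - 16427 = \left(\left(- \frac{23}{11} - \frac{6}{65}\right) + 4480\right) - 16427 = \left(- \frac{1561}{715} + 4480\right) - 16427 = \frac{3201639}{715} - 16427 = - \frac{8543666}{715}$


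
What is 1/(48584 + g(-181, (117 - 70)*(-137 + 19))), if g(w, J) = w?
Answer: 1/48403 ≈ 2.0660e-5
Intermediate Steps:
1/(48584 + g(-181, (117 - 70)*(-137 + 19))) = 1/(48584 - 181) = 1/48403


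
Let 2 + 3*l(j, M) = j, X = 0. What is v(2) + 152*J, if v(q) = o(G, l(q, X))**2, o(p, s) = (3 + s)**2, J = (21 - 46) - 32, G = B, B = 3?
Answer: -8583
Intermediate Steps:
l(j, M) = -2/3 + j/3
G = 3
J = -57 (J = -25 - 32 = -57)
v(q) = (7/3 + q/3)**4 (v(q) = ((3 + (-2/3 + q/3))**2)**2 = ((7/3 + q/3)**2)**2 = (7/3 + q/3)**4)
v(2) + 152*J = (7 + 2)**4/81 + 152*(-57) = (1/81)*9**4 - 8664 = (1/81)*6561 - 8664 = 81 - 8664 = -8583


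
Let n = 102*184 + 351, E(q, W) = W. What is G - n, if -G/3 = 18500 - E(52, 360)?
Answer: -73539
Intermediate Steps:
n = 19119 (n = 18768 + 351 = 19119)
G = -54420 (G = -3*(18500 - 1*360) = -3*(18500 - 360) = -3*18140 = -54420)
G - n = -54420 - 1*19119 = -54420 - 19119 = -73539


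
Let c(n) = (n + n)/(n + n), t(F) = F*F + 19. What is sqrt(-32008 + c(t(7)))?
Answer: I*sqrt(32007) ≈ 178.91*I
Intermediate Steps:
t(F) = 19 + F**2 (t(F) = F**2 + 19 = 19 + F**2)
c(n) = 1 (c(n) = (2*n)/((2*n)) = (2*n)*(1/(2*n)) = 1)
sqrt(-32008 + c(t(7))) = sqrt(-32008 + 1) = sqrt(-32007) = I*sqrt(32007)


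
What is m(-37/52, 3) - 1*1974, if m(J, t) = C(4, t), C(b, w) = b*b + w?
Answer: -1955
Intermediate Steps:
C(b, w) = w + b² (C(b, w) = b² + w = w + b²)
m(J, t) = 16 + t (m(J, t) = t + 4² = t + 16 = 16 + t)
m(-37/52, 3) - 1*1974 = (16 + 3) - 1*1974 = 19 - 1974 = -1955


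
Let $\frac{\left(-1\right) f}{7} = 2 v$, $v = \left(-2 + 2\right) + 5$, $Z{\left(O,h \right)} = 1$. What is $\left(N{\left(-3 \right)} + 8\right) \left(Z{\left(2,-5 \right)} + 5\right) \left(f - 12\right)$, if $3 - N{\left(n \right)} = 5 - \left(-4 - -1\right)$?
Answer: $-1476$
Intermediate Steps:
$N{\left(n \right)} = -5$ ($N{\left(n \right)} = 3 - \left(5 - \left(-4 - -1\right)\right) = 3 - \left(5 - \left(-4 + 1\right)\right) = 3 - \left(5 - -3\right) = 3 - \left(5 + 3\right) = 3 - 8 = -5$)
$v = 5$ ($v = 0 + 5 = 5$)
$f = -70$ ($f = - 7 \cdot 2 \cdot 5 = \left(-7\right) 10 = -70$)
$\left(N{\left(-3 \right)} + 8\right) \left(Z{\left(2,-5 \right)} + 5\right) \left(f - 12\right) = \left(-5 + 8\right) \left(1 + 5\right) \left(-70 - 12\right) = 3 \cdot 6 \left(-82\right) = 18 \left(-82\right) = -1476$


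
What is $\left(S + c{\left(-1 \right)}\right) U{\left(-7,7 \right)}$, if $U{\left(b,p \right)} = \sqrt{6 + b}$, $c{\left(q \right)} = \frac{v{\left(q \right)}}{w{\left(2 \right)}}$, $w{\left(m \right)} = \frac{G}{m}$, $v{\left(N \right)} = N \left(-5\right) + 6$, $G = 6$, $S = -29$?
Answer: $- \frac{76 i}{3} \approx - 25.333 i$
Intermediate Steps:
$v{\left(N \right)} = 6 - 5 N$ ($v{\left(N \right)} = - 5 N + 6 = 6 - 5 N$)
$w{\left(m \right)} = \frac{6}{m}$
$c{\left(q \right)} = 2 - \frac{5 q}{3}$ ($c{\left(q \right)} = \frac{6 - 5 q}{6 \cdot \frac{1}{2}} = \frac{6 - 5 q}{3} = \left(6 - 5 q\right) \frac{1}{3} = 2 - \frac{5 q}{3}$)
$\left(S + c{\left(-1 \right)}\right) U{\left(-7,7 \right)} = \left(-29 + \left(2 - - \frac{5}{3}\right)\right) \sqrt{6 - 7} = \left(-29 + \left(2 + \frac{5}{3}\right)\right) \sqrt{-1} = \left(-29 + \frac{11}{3}\right) i = - \frac{76 i}{3}$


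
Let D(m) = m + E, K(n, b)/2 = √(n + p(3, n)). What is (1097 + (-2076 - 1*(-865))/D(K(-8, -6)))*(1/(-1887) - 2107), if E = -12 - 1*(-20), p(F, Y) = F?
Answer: 1987955*(-2194*√5 + 7565*I)/(1887*(√5 - 4*I)) ≈ -2.0684e+6 - 1.3585e+5*I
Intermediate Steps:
K(n, b) = 2*√(3 + n) (K(n, b) = 2*√(n + 3) = 2*√(3 + n))
E = 8 (E = -12 + 20 = 8)
D(m) = 8 + m (D(m) = m + 8 = 8 + m)
(1097 + (-2076 - 1*(-865))/D(K(-8, -6)))*(1/(-1887) - 2107) = (1097 + (-2076 - 1*(-865))/(8 + 2*√(3 - 8)))*(1/(-1887) - 2107) = (1097 + (-2076 + 865)/(8 + 2*√(-5)))*(-1/1887 - 2107) = (1097 - 1211/(8 + 2*(I*√5)))*(-3975910/1887) = (1097 - 1211/(8 + 2*I*√5))*(-3975910/1887) = -4361573270/1887 + 4814827010/(1887*(8 + 2*I*√5))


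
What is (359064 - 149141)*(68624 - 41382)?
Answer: 5718722366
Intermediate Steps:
(359064 - 149141)*(68624 - 41382) = 209923*27242 = 5718722366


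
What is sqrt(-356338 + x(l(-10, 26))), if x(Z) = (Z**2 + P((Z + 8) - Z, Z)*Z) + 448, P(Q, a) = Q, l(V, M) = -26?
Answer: I*sqrt(355422) ≈ 596.17*I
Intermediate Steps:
x(Z) = 448 + Z**2 + 8*Z (x(Z) = (Z**2 + ((Z + 8) - Z)*Z) + 448 = (Z**2 + ((8 + Z) - Z)*Z) + 448 = (Z**2 + 8*Z) + 448 = 448 + Z**2 + 8*Z)
sqrt(-356338 + x(l(-10, 26))) = sqrt(-356338 + (448 + (-26)**2 + 8*(-26))) = sqrt(-356338 + (448 + 676 - 208)) = sqrt(-356338 + 916) = sqrt(-355422) = I*sqrt(355422)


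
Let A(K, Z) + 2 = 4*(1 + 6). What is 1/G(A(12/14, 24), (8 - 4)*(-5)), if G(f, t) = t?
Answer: -1/20 ≈ -0.050000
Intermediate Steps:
A(K, Z) = 26 (A(K, Z) = -2 + 4*(1 + 6) = -2 + 4*7 = -2 + 28 = 26)
1/G(A(12/14, 24), (8 - 4)*(-5)) = 1/((8 - 4)*(-5)) = 1/(4*(-5)) = 1/(-20) = -1/20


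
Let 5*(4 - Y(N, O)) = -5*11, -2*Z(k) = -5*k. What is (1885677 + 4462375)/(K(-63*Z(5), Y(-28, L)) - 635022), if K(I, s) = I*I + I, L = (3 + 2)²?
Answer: -25392208/62613 ≈ -405.54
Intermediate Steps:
Z(k) = 5*k/2 (Z(k) = -(-5)*k/2 = 5*k/2)
L = 25 (L = 5² = 25)
Y(N, O) = 15 (Y(N, O) = 4 - (-1)*11 = 4 - ⅕*(-55) = 4 + 11 = 15)
K(I, s) = I + I² (K(I, s) = I² + I = I + I²)
(1885677 + 4462375)/(K(-63*Z(5), Y(-28, L)) - 635022) = (1885677 + 4462375)/((-315*5/2)*(1 - 315*5/2) - 635022) = 6348052/((-63*25/2)*(1 - 63*25/2) - 635022) = 6348052/(-1575*(1 - 1575/2)/2 - 635022) = 6348052/(-1575/2*(-1573/2) - 635022) = 6348052/(2477475/4 - 635022) = 6348052/(-62613/4) = 6348052*(-4/62613) = -25392208/62613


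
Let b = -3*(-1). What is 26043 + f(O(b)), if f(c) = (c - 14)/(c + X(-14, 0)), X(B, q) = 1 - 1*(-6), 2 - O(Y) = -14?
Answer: 598991/23 ≈ 26043.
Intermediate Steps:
b = 3
O(Y) = 16 (O(Y) = 2 - 1*(-14) = 2 + 14 = 16)
X(B, q) = 7 (X(B, q) = 1 + 6 = 7)
f(c) = (-14 + c)/(7 + c) (f(c) = (c - 14)/(c + 7) = (-14 + c)/(7 + c))
26043 + f(O(b)) = 26043 + (-14 + 16)/(7 + 16) = 26043 + 2/23 = 598991/23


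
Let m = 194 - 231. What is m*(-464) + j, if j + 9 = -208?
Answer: 16951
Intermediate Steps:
m = -37
j = -217 (j = -9 - 208 = -217)
m*(-464) + j = -37*(-464) - 217 = 17168 - 217 = 16951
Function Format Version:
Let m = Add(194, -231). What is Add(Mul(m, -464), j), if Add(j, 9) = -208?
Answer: 16951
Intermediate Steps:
m = -37
j = -217 (j = Add(-9, -208) = -217)
Add(Mul(m, -464), j) = Add(Mul(-37, -464), -217) = Add(17168, -217) = 16951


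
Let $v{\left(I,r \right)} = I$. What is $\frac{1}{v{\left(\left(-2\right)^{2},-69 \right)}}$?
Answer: $\frac{1}{4} \approx 0.25$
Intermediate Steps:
$\frac{1}{v{\left(\left(-2\right)^{2},-69 \right)}} = \frac{1}{\left(-2\right)^{2}} = \frac{1}{4}$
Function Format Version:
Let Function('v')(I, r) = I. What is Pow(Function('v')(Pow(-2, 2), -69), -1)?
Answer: Rational(1, 4) ≈ 0.25000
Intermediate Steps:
Pow(Function('v')(Pow(-2, 2), -69), -1) = Pow(Pow(-2, 2), -1) = Pow(4, -1) = Rational(1, 4)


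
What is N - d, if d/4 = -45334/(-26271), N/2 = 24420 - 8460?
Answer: 838388984/26271 ≈ 31913.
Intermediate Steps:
N = 31920 (N = 2*(24420 - 8460) = 2*15960 = 31920)
d = 181336/26271 (d = 4*(-45334/(-26271)) = 4*(-45334*(-1/26271)) = 4*(45334/26271) = 181336/26271 ≈ 6.9025)
N - d = 31920 - 1*181336/26271 = 31920 - 181336/26271 = 838388984/26271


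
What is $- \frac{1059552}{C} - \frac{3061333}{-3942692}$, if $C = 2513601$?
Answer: $\frac{390831388461}{1101150505988} \approx 0.35493$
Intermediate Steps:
$- \frac{1059552}{C} - \frac{3061333}{-3942692} = - \frac{1059552}{2513601} - \frac{3061333}{-3942692} = \left(-1059552\right) \frac{1}{2513601} - - \frac{3061333}{3942692} = - \frac{117728}{279289} + \frac{3061333}{3942692} = \frac{390831388461}{1101150505988}$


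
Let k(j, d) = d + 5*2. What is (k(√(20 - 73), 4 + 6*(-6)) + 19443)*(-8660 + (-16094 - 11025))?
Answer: -694863959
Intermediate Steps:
k(j, d) = 10 + d (k(j, d) = d + 10 = 10 + d)
(k(√(20 - 73), 4 + 6*(-6)) + 19443)*(-8660 + (-16094 - 11025)) = ((10 + (4 + 6*(-6))) + 19443)*(-8660 + (-16094 - 11025)) = ((10 + (4 - 36)) + 19443)*(-8660 - 27119) = ((10 - 32) + 19443)*(-35779) = (-22 + 19443)*(-35779) = 19421*(-35779) = -694863959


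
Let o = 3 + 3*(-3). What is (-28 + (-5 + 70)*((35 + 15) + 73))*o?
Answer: -47802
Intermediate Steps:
o = -6 (o = 3 - 9 = -6)
(-28 + (-5 + 70)*((35 + 15) + 73))*o = (-28 + (-5 + 70)*((35 + 15) + 73))*(-6) = (-28 + 65*(50 + 73))*(-6) = (-28 + 65*123)*(-6) = (-28 + 7995)*(-6) = 7967*(-6) = -47802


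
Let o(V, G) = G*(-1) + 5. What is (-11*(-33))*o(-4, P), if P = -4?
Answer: 3267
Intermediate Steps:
o(V, G) = 5 - G (o(V, G) = -G + 5 = 5 - G)
(-11*(-33))*o(-4, P) = (-11*(-33))*(5 - 1*(-4)) = 363*(5 + 4) = 363*9 = 3267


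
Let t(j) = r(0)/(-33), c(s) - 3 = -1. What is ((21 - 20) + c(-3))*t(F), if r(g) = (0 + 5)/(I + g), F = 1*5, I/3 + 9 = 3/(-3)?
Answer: 1/66 ≈ 0.015152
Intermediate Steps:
c(s) = 2 (c(s) = 3 - 1 = 2)
I = -30 (I = -27 + 3*(3/(-3)) = -27 + 3*(3*(-⅓)) = -27 + 3*(-1) = -27 - 3 = -30)
F = 5
r(g) = 5/(-30 + g) (r(g) = (0 + 5)/(-30 + g) = 5/(-30 + g))
t(j) = 1/198 (t(j) = (5/(-30 + 0))/(-33) = (5/(-30))*(-1/33) = (5*(-1/30))*(-1/33) = -⅙*(-1/33) = 1/198)
((21 - 20) + c(-3))*t(F) = ((21 - 20) + 2)*(1/198) = (1 + 2)*(1/198) = 3*(1/198) = 1/66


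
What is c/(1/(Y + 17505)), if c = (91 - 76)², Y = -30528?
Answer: -2930175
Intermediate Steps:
c = 225 (c = 15² = 225)
c/(1/(Y + 17505)) = 225/(1/(-30528 + 17505)) = 225/(1/(-13023)) = 225/(-1/13023) = 225*(-13023) = -2930175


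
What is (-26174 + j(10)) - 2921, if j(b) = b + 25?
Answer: -29060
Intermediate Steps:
j(b) = 25 + b
(-26174 + j(10)) - 2921 = (-26174 + (25 + 10)) - 2921 = (-26174 + 35) - 2921 = -26139 - 2921 = -29060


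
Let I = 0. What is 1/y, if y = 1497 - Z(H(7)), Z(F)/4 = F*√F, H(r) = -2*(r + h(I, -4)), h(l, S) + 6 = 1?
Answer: 1497/2242033 - 32*I/2242033 ≈ 0.0006677 - 1.4273e-5*I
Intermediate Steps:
h(l, S) = -5 (h(l, S) = -6 + 1 = -5)
H(r) = 10 - 2*r (H(r) = -2*(r - 5) = -2*(-5 + r) = 10 - 2*r)
Z(F) = 4*F^(3/2) (Z(F) = 4*(F*√F) = 4*F^(3/2))
y = 1497 + 32*I (y = 1497 - 4*(10 - 2*7)^(3/2) = 1497 - 4*(10 - 14)^(3/2) = 1497 - 4*(-4)^(3/2) = 1497 - 4*(-8*I) = 1497 - (-32)*I = 1497 + 32*I ≈ 1497.0 + 32.0*I)
1/y = 1/(1497 + 32*I) = (1497 - 32*I)/2242033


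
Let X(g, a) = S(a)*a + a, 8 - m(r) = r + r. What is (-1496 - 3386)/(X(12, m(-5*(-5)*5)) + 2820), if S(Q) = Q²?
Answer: 2441/7084955 ≈ 0.00034453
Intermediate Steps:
m(r) = 8 - 2*r (m(r) = 8 - (r + r) = 8 - 2*r)
X(g, a) = a + a³ (X(g, a) = a²*a + a = a³ + a = a + a³)
(-1496 - 3386)/(X(12, m(-5*(-5)*5)) + 2820) = (-1496 - 3386)/(((8 - 2*(-5*(-5))*5) + (8 - 2*(-5*(-5))*5)³) + 2820) = -4882/(((8 - 50*5) + (8 - 50*5)³) + 2820) = -4882/(((8 - 2*125) + (8 - 2*125)³) + 2820) = -4882/(((8 - 250) + (8 - 250)³) + 2820) = -4882/((-242 + (-242)³) + 2820) = -4882/((-242 - 14172488) + 2820) = -4882/(-14172730 + 2820) = -4882/(-14169910) = -4882*(-1/14169910) = 2441/7084955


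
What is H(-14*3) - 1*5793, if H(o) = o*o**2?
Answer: -79881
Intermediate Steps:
H(o) = o**3
H(-14*3) - 1*5793 = (-14*3)**3 - 1*5793 = (-42)**3 - 5793 = -74088 - 5793 = -79881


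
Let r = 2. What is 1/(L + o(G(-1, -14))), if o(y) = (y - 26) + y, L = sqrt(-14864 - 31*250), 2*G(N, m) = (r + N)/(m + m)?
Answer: -6804/6086939 - 784*I*sqrt(22614)/18260817 ≈ -0.0011178 - 0.0064563*I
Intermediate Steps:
G(N, m) = (2 + N)/(4*m) (G(N, m) = ((2 + N)/(m + m))/2 = ((2 + N)/((2*m)))/2 = ((2 + N)*(1/(2*m)))/2 = ((2 + N)/(2*m))/2 = (2 + N)/(4*m))
L = I*sqrt(22614) (L = sqrt(-14864 - 7750) = sqrt(-22614) = I*sqrt(22614) ≈ 150.38*I)
o(y) = -26 + 2*y (o(y) = (-26 + y) + y = -26 + 2*y)
1/(L + o(G(-1, -14))) = 1/(I*sqrt(22614) + (-26 + 2*((1/4)*(2 - 1)/(-14)))) = 1/(I*sqrt(22614) + (-26 + 2*((1/4)*(-1/14)*1))) = 1/(I*sqrt(22614) + (-26 + 2*(-1/56))) = 1/(I*sqrt(22614) + (-26 - 1/28)) = 1/(I*sqrt(22614) - 729/28) = 1/(-729/28 + I*sqrt(22614))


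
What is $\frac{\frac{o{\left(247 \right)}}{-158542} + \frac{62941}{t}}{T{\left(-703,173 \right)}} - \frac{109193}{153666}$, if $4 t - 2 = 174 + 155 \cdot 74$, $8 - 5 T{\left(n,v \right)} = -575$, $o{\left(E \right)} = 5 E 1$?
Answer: $- \frac{402234725655698}{765797084162781} \approx -0.52525$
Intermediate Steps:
$o{\left(E \right)} = 5 E$
$T{\left(n,v \right)} = \frac{583}{5}$ ($T{\left(n,v \right)} = \frac{8}{5} - -115 = \frac{8}{5} + 115 = \frac{583}{5}$)
$t = \frac{5823}{2}$ ($t = \frac{1}{2} + \frac{174 + 155 \cdot 74}{4} = \frac{1}{2} + \frac{174 + 11470}{4} = \frac{1}{2} + \frac{1}{4} \cdot 11644 = \frac{1}{2} + 2911 = \frac{5823}{2} \approx 2911.5$)
$\frac{\frac{o{\left(247 \right)}}{-158542} + \frac{62941}{t}}{T{\left(-703,173 \right)}} - \frac{109193}{153666} = \frac{\frac{5 \cdot 247}{-158542} + \frac{62941}{\frac{5823}{2}}}{\frac{583}{5}} - \frac{109193}{153666} = \left(1235 \left(- \frac{1}{158542}\right) + 62941 \cdot \frac{2}{5823}\right) \frac{5}{583} - \frac{109193}{153666} = \left(- \frac{1235}{158542} + \frac{125882}{5823}\right) \frac{5}{583} - \frac{109193}{153666} = \frac{19950392639}{923190066} \cdot \frac{5}{583} - \frac{109193}{153666} = \frac{99751963195}{538219808478} - \frac{109193}{153666} = - \frac{402234725655698}{765797084162781}$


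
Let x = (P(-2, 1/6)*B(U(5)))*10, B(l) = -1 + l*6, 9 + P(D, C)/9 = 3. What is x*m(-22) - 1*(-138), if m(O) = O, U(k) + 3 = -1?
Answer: -296862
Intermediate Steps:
P(D, C) = -54 (P(D, C) = -81 + 9*3 = -81 + 27 = -54)
U(k) = -4 (U(k) = -3 - 1 = -4)
B(l) = -1 + 6*l
x = 13500 (x = -54*(-1 + 6*(-4))*10 = -54*(-1 - 24)*10 = -54*(-25)*10 = 1350*10 = 13500)
x*m(-22) - 1*(-138) = 13500*(-22) - 1*(-138) = -297000 + 138 = -296862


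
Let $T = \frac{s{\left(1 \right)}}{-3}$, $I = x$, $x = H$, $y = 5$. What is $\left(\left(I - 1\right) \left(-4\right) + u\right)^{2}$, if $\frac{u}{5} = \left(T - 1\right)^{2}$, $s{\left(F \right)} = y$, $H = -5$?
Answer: $\frac{287296}{81} \approx 3546.9$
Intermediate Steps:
$x = -5$
$I = -5$
$s{\left(F \right)} = 5$
$T = - \frac{5}{3}$ ($T = \frac{5}{-3} = 5 \left(- \frac{1}{3}\right) = - \frac{5}{3} \approx -1.6667$)
$u = \frac{320}{9}$ ($u = 5 \left(- \frac{5}{3} - 1\right)^{2} = 5 \left(- \frac{8}{3}\right)^{2} = 5 \cdot \frac{64}{9} = \frac{320}{9} \approx 35.556$)
$\left(\left(I - 1\right) \left(-4\right) + u\right)^{2} = \left(\left(-5 - 1\right) \left(-4\right) + \frac{320}{9}\right)^{2} = \left(\left(-6\right) \left(-4\right) + \frac{320}{9}\right)^{2} = \left(24 + \frac{320}{9}\right)^{2} = \left(\frac{536}{9}\right)^{2} = \frac{287296}{81}$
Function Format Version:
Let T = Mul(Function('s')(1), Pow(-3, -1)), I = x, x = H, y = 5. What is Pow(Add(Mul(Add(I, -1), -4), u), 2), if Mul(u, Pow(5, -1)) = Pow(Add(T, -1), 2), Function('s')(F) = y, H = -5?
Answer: Rational(287296, 81) ≈ 3546.9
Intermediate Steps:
x = -5
I = -5
Function('s')(F) = 5
T = Rational(-5, 3) (T = Mul(5, Pow(-3, -1)) = Mul(5, Rational(-1, 3)) = Rational(-5, 3) ≈ -1.6667)
u = Rational(320, 9) (u = Mul(5, Pow(Add(Rational(-5, 3), -1), 2)) = Mul(5, Pow(Rational(-8, 3), 2)) = Mul(5, Rational(64, 9)) = Rational(320, 9) ≈ 35.556)
Pow(Add(Mul(Add(I, -1), -4), u), 2) = Pow(Add(Mul(Add(-5, -1), -4), Rational(320, 9)), 2) = Pow(Add(Mul(-6, -4), Rational(320, 9)), 2) = Pow(Add(24, Rational(320, 9)), 2) = Pow(Rational(536, 9), 2) = Rational(287296, 81)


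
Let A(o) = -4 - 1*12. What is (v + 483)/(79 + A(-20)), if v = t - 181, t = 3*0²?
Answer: 302/63 ≈ 4.7936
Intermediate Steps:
A(o) = -16 (A(o) = -4 - 12 = -16)
t = 0 (t = 3*0 = 0)
v = -181 (v = 0 - 181 = -181)
(v + 483)/(79 + A(-20)) = (-181 + 483)/(79 - 16) = 302/63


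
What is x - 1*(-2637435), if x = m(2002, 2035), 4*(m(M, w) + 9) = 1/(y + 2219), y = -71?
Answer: 22660764193/8592 ≈ 2.6374e+6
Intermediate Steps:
m(M, w) = -77327/8592 (m(M, w) = -9 + 1/(4*(-71 + 2219)) = -9 + (1/4)/2148 = -9 + (1/4)*(1/2148) = -9 + 1/8592 = -77327/8592)
x = -77327/8592 ≈ -8.9999
x - 1*(-2637435) = -77327/8592 - 1*(-2637435) = -77327/8592 + 2637435 = 22660764193/8592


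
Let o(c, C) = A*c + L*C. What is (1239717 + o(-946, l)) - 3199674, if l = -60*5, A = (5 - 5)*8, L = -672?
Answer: -1758357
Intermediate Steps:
A = 0 (A = 0*8 = 0)
l = -300
o(c, C) = -672*C (o(c, C) = 0*c - 672*C = 0 - 672*C = -672*C)
(1239717 + o(-946, l)) - 3199674 = (1239717 - 672*(-300)) - 3199674 = (1239717 + 201600) - 3199674 = 1441317 - 3199674 = -1758357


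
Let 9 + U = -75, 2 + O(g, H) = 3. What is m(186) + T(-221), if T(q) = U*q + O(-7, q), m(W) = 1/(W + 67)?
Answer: 4696946/253 ≈ 18565.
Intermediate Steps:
O(g, H) = 1 (O(g, H) = -2 + 3 = 1)
U = -84 (U = -9 - 75 = -84)
m(W) = 1/(67 + W)
T(q) = 1 - 84*q (T(q) = -84*q + 1 = 1 - 84*q)
m(186) + T(-221) = 1/(67 + 186) + (1 - 84*(-221)) = 1/253 + (1 + 18564) = 1/253 + 18565 = 4696946/253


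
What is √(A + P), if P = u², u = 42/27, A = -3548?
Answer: 2*I*√71798/9 ≈ 59.545*I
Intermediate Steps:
u = 14/9 (u = 42*(1/27) = 14/9 ≈ 1.5556)
P = 196/81 (P = (14/9)² = 196/81 ≈ 2.4198)
√(A + P) = √(-3548 + 196/81) = √(-287192/81) = 2*I*√71798/9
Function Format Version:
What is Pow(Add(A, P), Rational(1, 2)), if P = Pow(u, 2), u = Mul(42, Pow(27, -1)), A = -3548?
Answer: Mul(Rational(2, 9), I, Pow(71798, Rational(1, 2))) ≈ Mul(59.545, I)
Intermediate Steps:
u = Rational(14, 9) (u = Mul(42, Rational(1, 27)) = Rational(14, 9) ≈ 1.5556)
P = Rational(196, 81) (P = Pow(Rational(14, 9), 2) = Rational(196, 81) ≈ 2.4198)
Pow(Add(A, P), Rational(1, 2)) = Pow(Add(-3548, Rational(196, 81)), Rational(1, 2)) = Pow(Rational(-287192, 81), Rational(1, 2)) = Mul(Rational(2, 9), I, Pow(71798, Rational(1, 2)))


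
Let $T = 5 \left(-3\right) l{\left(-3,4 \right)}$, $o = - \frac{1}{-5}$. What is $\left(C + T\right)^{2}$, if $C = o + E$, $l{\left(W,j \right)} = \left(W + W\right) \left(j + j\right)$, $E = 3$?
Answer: $\frac{13075456}{25} \approx 5.2302 \cdot 10^{5}$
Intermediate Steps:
$o = \frac{1}{5}$ ($o = \left(-1\right) \left(- \frac{1}{5}\right) = \frac{1}{5} \approx 0.2$)
$l{\left(W,j \right)} = 4 W j$ ($l{\left(W,j \right)} = 2 W 2 j = 4 W j$)
$C = \frac{16}{5}$ ($C = \frac{1}{5} + 3 = \frac{16}{5} \approx 3.2$)
$T = 720$ ($T = 5 \left(-3\right) 4 \left(-3\right) 4 = \left(-15\right) \left(-48\right) = 720$)
$\left(C + T\right)^{2} = \left(\frac{16}{5} + 720\right)^{2} = \left(\frac{3616}{5}\right)^{2} = \frac{13075456}{25}$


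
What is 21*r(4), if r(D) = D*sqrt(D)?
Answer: 168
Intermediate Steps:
r(D) = D**(3/2)
21*r(4) = 21*4**(3/2) = 21*8 = 168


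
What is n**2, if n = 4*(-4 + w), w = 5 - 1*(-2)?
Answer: 144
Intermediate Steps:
w = 7 (w = 5 + 2 = 7)
n = 12 (n = 4*(-4 + 7) = 4*3 = 12)
n**2 = 12**2 = 144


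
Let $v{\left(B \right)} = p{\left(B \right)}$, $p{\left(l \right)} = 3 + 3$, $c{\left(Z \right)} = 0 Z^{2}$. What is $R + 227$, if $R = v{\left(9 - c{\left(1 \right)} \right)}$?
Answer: $233$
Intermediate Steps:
$c{\left(Z \right)} = 0$
$p{\left(l \right)} = 6$
$v{\left(B \right)} = 6$
$R = 6$
$R + 227 = 6 + 227 = 233$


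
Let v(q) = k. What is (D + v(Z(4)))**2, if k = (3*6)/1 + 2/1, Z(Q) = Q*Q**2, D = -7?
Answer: 169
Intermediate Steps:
Z(Q) = Q**3
k = 20 (k = 18*1 + 2*1 = 18 + 2 = 20)
v(q) = 20
(D + v(Z(4)))**2 = (-7 + 20)**2 = 13**2 = 169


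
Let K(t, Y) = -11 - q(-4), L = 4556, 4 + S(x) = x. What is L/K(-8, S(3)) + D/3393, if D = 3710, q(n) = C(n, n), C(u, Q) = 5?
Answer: -3849787/13572 ≈ -283.66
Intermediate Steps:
S(x) = -4 + x
q(n) = 5
K(t, Y) = -16 (K(t, Y) = -11 - 1*5 = -11 - 5 = -16)
L/K(-8, S(3)) + D/3393 = 4556/(-16) + 3710/3393 = 4556*(-1/16) + 3710*(1/3393) = -1139/4 + 3710/3393 = -3849787/13572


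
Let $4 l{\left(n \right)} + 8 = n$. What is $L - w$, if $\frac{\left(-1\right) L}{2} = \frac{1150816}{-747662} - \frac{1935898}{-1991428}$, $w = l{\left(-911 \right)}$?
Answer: $\frac{171883485208245}{744457520668} \approx 230.88$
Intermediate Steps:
$l{\left(n \right)} = -2 + \frac{n}{4}$
$w = - \frac{919}{4}$ ($w = -2 + \frac{1}{4} \left(-911\right) = -2 - \frac{911}{4} = - \frac{919}{4} \approx -229.75$)
$L = \frac{211092458693}{186114380167}$ ($L = - 2 \left(\frac{1150816}{-747662} - \frac{1935898}{-1991428}\right) = - 2 \left(1150816 \left(- \frac{1}{747662}\right) - - \frac{967949}{995714}\right) = - 2 \left(- \frac{575408}{373831} + \frac{967949}{995714}\right) = \left(-2\right) \left(- \frac{211092458693}{372228760334}\right) = \frac{211092458693}{186114380167} \approx 1.1342$)
$L - w = \frac{211092458693}{186114380167} - - \frac{919}{4} = \frac{211092458693}{186114380167} + \frac{919}{4} = \frac{171883485208245}{744457520668}$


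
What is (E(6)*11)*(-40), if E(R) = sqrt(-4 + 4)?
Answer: 0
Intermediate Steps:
E(R) = 0 (E(R) = sqrt(0) = 0)
(E(6)*11)*(-40) = (0*11)*(-40) = 0*(-40) = 0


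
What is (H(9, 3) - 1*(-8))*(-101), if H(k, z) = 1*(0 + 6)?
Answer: -1414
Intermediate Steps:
H(k, z) = 6 (H(k, z) = 1*6 = 6)
(H(9, 3) - 1*(-8))*(-101) = (6 - 1*(-8))*(-101) = (6 + 8)*(-101) = 14*(-101) = -1414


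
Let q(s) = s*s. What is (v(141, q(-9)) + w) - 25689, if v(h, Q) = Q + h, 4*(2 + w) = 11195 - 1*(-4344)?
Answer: -86337/4 ≈ -21584.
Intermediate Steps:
q(s) = s²
w = 15531/4 (w = -2 + (11195 - 1*(-4344))/4 = -2 + (11195 + 4344)/4 = -2 + (¼)*15539 = -2 + 15539/4 = 15531/4 ≈ 3882.8)
(v(141, q(-9)) + w) - 25689 = (((-9)² + 141) + 15531/4) - 25689 = ((81 + 141) + 15531/4) - 25689 = (222 + 15531/4) - 25689 = 16419/4 - 25689 = -86337/4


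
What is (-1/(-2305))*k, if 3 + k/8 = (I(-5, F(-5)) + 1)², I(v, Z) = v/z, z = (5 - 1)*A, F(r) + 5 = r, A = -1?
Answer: 33/4610 ≈ 0.0071584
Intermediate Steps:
F(r) = -5 + r
z = -4 (z = (5 - 1)*(-1) = 4*(-1) = -4)
I(v, Z) = -v/4 (I(v, Z) = v/(-4) = v*(-¼) = -v/4)
k = 33/2 (k = -24 + 8*(-¼*(-5) + 1)² = -24 + 8*(5/4 + 1)² = -24 + 8*(9/4)² = -24 + 8*(81/16) = -24 + 81/2 = 33/2 ≈ 16.500)
(-1/(-2305))*k = -1/(-2305)*(33/2) = -1*(-1/2305)*(33/2) = (1/2305)*(33/2) = 33/4610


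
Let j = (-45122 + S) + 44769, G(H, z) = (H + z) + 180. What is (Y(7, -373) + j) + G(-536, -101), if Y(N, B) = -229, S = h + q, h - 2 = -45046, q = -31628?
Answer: -77711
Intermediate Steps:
h = -45044 (h = 2 - 45046 = -45044)
S = -76672 (S = -45044 - 31628 = -76672)
G(H, z) = 180 + H + z
j = -77025 (j = (-45122 - 76672) + 44769 = -121794 + 44769 = -77025)
(Y(7, -373) + j) + G(-536, -101) = (-229 - 77025) + (180 - 536 - 101) = -77254 - 457 = -77711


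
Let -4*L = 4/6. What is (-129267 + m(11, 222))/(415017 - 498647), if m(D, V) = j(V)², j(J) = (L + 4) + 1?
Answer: 4652771/3010680 ≈ 1.5454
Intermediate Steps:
L = -⅙ (L = -1/6 = -¼*⅔ = -⅙ ≈ -0.16667)
j(J) = 29/6 (j(J) = (-⅙ + 4) + 1 = 23/6 + 1 = 29/6)
m(D, V) = 841/36 (m(D, V) = (29/6)² = 841/36)
(-129267 + m(11, 222))/(415017 - 498647) = (-129267 + 841/36)/(415017 - 498647) = -4652771/36/(-83630) = -4652771/36*(-1/83630) = 4652771/3010680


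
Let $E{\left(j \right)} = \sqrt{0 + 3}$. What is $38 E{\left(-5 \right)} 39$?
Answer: $1482 \sqrt{3} \approx 2566.9$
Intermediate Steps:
$E{\left(j \right)} = \sqrt{3}$
$38 E{\left(-5 \right)} 39 = 38 \sqrt{3} \cdot 39 = 1482 \sqrt{3}$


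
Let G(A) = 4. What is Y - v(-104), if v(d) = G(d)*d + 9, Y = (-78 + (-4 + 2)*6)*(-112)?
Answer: 10487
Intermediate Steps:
Y = 10080 (Y = (-78 - 2*6)*(-112) = (-78 - 12)*(-112) = -90*(-112) = 10080)
v(d) = 9 + 4*d (v(d) = 4*d + 9 = 9 + 4*d)
Y - v(-104) = 10080 - (9 + 4*(-104)) = 10080 - (9 - 416) = 10080 - 1*(-407) = 10080 + 407 = 10487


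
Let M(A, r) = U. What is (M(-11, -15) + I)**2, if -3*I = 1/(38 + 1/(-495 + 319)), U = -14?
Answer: 78977860900/402443721 ≈ 196.25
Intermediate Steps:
M(A, r) = -14
I = -176/20061 (I = -1/(3*(38 + 1/(-495 + 319))) = -1/(3*(38 + 1/(-176))) = -1/(3*(38 - 1/176)) = -1/(3*6687/176) = -1/3*176/6687 = -176/20061 ≈ -0.0087732)
(M(-11, -15) + I)**2 = (-14 - 176/20061)**2 = (-281030/20061)**2 = 78977860900/402443721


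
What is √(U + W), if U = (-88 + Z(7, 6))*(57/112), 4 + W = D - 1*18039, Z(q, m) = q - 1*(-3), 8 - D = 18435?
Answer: I*√28623602/28 ≈ 191.08*I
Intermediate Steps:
D = -18427 (D = 8 - 1*18435 = 8 - 18435 = -18427)
Z(q, m) = 3 + q (Z(q, m) = q + 3 = 3 + q)
W = -36470 (W = -4 + (-18427 - 1*18039) = -4 + (-18427 - 18039) = -4 - 36466 = -36470)
U = -2223/56 (U = (-88 + (3 + 7))*(57/112) = (-88 + 10)*(57*(1/112)) = -78*57/112 = -2223/56 ≈ -39.696)
√(U + W) = √(-2223/56 - 36470) = √(-2044543/56) = I*√28623602/28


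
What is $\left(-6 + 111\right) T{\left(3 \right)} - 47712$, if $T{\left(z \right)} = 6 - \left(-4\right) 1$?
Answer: $-46662$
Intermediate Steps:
$T{\left(z \right)} = 10$ ($T{\left(z \right)} = 6 - -4 = 6 + 4 = 10$)
$\left(-6 + 111\right) T{\left(3 \right)} - 47712 = \left(-6 + 111\right) 10 - 47712 = 105 \cdot 10 - 47712 = 1050 - 47712 = -46662$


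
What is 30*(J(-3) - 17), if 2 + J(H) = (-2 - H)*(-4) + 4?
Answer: -570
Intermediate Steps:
J(H) = 10 + 4*H (J(H) = -2 + ((-2 - H)*(-4) + 4) = -2 + ((8 + 4*H) + 4) = -2 + (12 + 4*H) = 10 + 4*H)
30*(J(-3) - 17) = 30*((10 + 4*(-3)) - 17) = 30*((10 - 12) - 17) = 30*(-2 - 17) = 30*(-19) = -570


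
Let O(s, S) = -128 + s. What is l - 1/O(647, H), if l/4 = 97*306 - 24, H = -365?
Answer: 61570007/519 ≈ 1.1863e+5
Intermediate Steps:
l = 118632 (l = 4*(97*306 - 24) = 4*(29682 - 24) = 4*29658 = 118632)
l - 1/O(647, H) = 118632 - 1/(-128 + 647) = 118632 - 1/519 = 61570007/519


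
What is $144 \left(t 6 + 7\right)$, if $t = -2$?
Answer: $-720$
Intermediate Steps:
$144 \left(t 6 + 7\right) = 144 \left(\left(-2\right) 6 + 7\right) = 144 \left(-12 + 7\right) = 144 \left(-5\right) = -720$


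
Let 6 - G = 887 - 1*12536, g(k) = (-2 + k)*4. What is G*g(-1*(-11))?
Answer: 419580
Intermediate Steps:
g(k) = -8 + 4*k
G = 11655 (G = 6 - (887 - 1*12536) = 6 - (887 - 12536) = 6 - 1*(-11649) = 6 + 11649 = 11655)
G*g(-1*(-11)) = 11655*(-8 + 4*(-1*(-11))) = 11655*(-8 + 4*11) = 11655*(-8 + 44) = 11655*36 = 419580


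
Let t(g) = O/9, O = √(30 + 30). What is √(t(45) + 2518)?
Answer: √(22662 + 2*√15)/3 ≈ 50.188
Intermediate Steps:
O = 2*√15 (O = √60 = 2*√15 ≈ 7.7460)
t(g) = 2*√15/9 (t(g) = (2*√15)/9 = (2*√15)*(⅑) = 2*√15/9)
√(t(45) + 2518) = √(2*√15/9 + 2518) = √(2518 + 2*√15/9)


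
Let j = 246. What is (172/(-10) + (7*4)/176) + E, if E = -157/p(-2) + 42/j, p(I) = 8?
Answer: -658373/18040 ≈ -36.495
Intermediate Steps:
E = -6381/328 (E = -157/8 + 42/246 = -157*1/8 + 42*(1/246) = -157/8 + 7/41 = -6381/328 ≈ -19.454)
(172/(-10) + (7*4)/176) + E = (172/(-10) + (7*4)/176) - 6381/328 = (172*(-1/10) + 28*(1/176)) - 6381/328 = (-86/5 + 7/44) - 6381/328 = -3749/220 - 6381/328 = -658373/18040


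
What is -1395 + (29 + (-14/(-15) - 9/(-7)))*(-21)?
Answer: -10253/5 ≈ -2050.6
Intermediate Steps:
-1395 + (29 + (-14/(-15) - 9/(-7)))*(-21) = -1395 + (29 + (-14*(-1/15) - 9*(-⅐)))*(-21) = -1395 + (29 + (14/15 + 9/7))*(-21) = -1395 + (29 + 233/105)*(-21) = -1395 + (3278/105)*(-21) = -1395 - 3278/5 = -10253/5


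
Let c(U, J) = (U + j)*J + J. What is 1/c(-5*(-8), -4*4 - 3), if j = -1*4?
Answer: -1/703 ≈ -0.0014225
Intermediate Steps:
j = -4
c(U, J) = J + J*(-4 + U) (c(U, J) = (U - 4)*J + J = (-4 + U)*J + J = J*(-4 + U) + J = J + J*(-4 + U))
1/c(-5*(-8), -4*4 - 3) = 1/((-4*4 - 3)*(-3 - 5*(-8))) = 1/((-16 - 3)*(-3 + 40)) = 1/(-19*37) = 1/(-703) = -1/703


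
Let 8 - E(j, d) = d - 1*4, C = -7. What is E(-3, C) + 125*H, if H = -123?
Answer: -15356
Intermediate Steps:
E(j, d) = 12 - d (E(j, d) = 8 - (d - 1*4) = 8 - (d - 4) = 8 - (-4 + d) = 8 + (4 - d) = 12 - d)
E(-3, C) + 125*H = (12 - 1*(-7)) + 125*(-123) = (12 + 7) - 15375 = 19 - 15375 = -15356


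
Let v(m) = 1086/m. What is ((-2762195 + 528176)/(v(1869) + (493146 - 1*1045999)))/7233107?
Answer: 66275897/118632274141719 ≈ 5.5867e-7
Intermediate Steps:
((-2762195 + 528176)/(v(1869) + (493146 - 1*1045999)))/7233107 = ((-2762195 + 528176)/(1086/1869 + (493146 - 1*1045999)))/7233107 = -2234019/(1086*(1/1869) + (493146 - 1045999))*(1/7233107) = -2234019/(362/623 - 552853)*(1/7233107) = -2234019/(-344427057/623)*(1/7233107) = -2234019*(-623/344427057)*(1/7233107) = (463931279/114809019)*(1/7233107) = 66275897/118632274141719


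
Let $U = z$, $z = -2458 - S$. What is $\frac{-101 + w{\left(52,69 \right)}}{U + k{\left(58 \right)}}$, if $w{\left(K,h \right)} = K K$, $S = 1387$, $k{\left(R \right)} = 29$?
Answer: $- \frac{2603}{3816} \approx -0.68213$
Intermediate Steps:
$w{\left(K,h \right)} = K^{2}$
$z = -3845$ ($z = -2458 - 1387 = -3845$)
$U = -3845$
$\frac{-101 + w{\left(52,69 \right)}}{U + k{\left(58 \right)}} = \frac{-101 + 52^{2}}{-3845 + 29} = \frac{-101 + 2704}{-3816} = 2603 \left(- \frac{1}{3816}\right) = - \frac{2603}{3816}$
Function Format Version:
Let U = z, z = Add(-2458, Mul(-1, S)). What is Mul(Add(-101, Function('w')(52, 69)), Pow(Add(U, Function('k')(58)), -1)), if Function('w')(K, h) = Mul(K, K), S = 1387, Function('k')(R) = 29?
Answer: Rational(-2603, 3816) ≈ -0.68213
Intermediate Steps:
Function('w')(K, h) = Pow(K, 2)
z = -3845 (z = Add(-2458, Mul(-1, 1387)) = Add(-2458, -1387) = -3845)
U = -3845
Mul(Add(-101, Function('w')(52, 69)), Pow(Add(U, Function('k')(58)), -1)) = Mul(Add(-101, Pow(52, 2)), Pow(Add(-3845, 29), -1)) = Mul(Add(-101, 2704), Pow(-3816, -1)) = Mul(2603, Rational(-1, 3816)) = Rational(-2603, 3816)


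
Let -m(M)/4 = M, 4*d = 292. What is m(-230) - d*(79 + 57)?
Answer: -9008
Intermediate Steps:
d = 73 (d = (¼)*292 = 73)
m(M) = -4*M
m(-230) - d*(79 + 57) = -4*(-230) - 73*(79 + 57) = 920 - 73*136 = 920 - 1*9928 = 920 - 9928 = -9008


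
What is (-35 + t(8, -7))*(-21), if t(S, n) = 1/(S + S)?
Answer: 11739/16 ≈ 733.69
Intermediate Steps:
t(S, n) = 1/(2*S)
(-35 + t(8, -7))*(-21) = (-35 + (1/2)/8)*(-21) = (-35 + (1/2)*(1/8))*(-21) = (-35 + 1/16)*(-21) = -559/16*(-21) = 11739/16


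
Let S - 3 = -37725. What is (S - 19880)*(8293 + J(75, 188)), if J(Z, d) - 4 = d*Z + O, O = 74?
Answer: -1294374542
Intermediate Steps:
S = -37722 (S = 3 - 37725 = -37722)
J(Z, d) = 78 + Z*d (J(Z, d) = 4 + (d*Z + 74) = 4 + (Z*d + 74) = 4 + (74 + Z*d) = 78 + Z*d)
(S - 19880)*(8293 + J(75, 188)) = (-37722 - 19880)*(8293 + (78 + 75*188)) = -57602*(8293 + (78 + 14100)) = -57602*(8293 + 14178) = -57602*22471 = -1294374542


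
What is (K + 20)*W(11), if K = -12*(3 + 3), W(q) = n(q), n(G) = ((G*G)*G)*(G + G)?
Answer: -1522664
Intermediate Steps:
n(G) = 2*G⁴ (n(G) = (G²*G)*(2*G) = G³*(2*G) = 2*G⁴)
W(q) = 2*q⁴
K = -72 (K = -12*6 = -72)
(K + 20)*W(11) = (-72 + 20)*(2*11⁴) = -104*14641 = -52*29282 = -1522664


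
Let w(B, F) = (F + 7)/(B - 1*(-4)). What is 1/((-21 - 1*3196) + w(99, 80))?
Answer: -103/331264 ≈ -0.00031093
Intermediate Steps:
w(B, F) = (7 + F)/(4 + B) (w(B, F) = (7 + F)/(B + 4) = (7 + F)/(4 + B))
1/((-21 - 1*3196) + w(99, 80)) = 1/((-21 - 1*3196) + (7 + 80)/(4 + 99)) = 1/((-21 - 3196) + 87/103) = 1/(-3217 + (1/103)*87) = 1/(-3217 + 87/103) = 1/(-331264/103) = -103/331264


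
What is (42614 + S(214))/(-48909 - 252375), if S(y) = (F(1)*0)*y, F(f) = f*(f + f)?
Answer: -21307/150642 ≈ -0.14144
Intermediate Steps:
F(f) = 2*f² (F(f) = f*(2*f) = 2*f²)
S(y) = 0 (S(y) = ((2*1²)*0)*y = ((2*1)*0)*y = (2*0)*y = 0*y = 0)
(42614 + S(214))/(-48909 - 252375) = (42614 + 0)/(-48909 - 252375) = 42614/(-301284) = 42614*(-1/301284) = -21307/150642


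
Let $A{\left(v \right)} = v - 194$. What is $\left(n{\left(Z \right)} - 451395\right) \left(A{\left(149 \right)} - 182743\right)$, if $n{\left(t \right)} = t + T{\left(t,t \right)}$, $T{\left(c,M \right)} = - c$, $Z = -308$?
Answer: $82509589260$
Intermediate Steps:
$n{\left(t \right)} = 0$ ($n{\left(t \right)} = t - t = 0$)
$A{\left(v \right)} = -194 + v$
$\left(n{\left(Z \right)} - 451395\right) \left(A{\left(149 \right)} - 182743\right) = \left(0 - 451395\right) \left(\left(-194 + 149\right) - 182743\right) = - 451395 \left(-45 - 182743\right) = \left(-451395\right) \left(-182788\right) = 82509589260$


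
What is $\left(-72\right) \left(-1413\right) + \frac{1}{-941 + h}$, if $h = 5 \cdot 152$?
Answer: $\frac{18414215}{181} \approx 1.0174 \cdot 10^{5}$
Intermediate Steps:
$h = 760$
$\left(-72\right) \left(-1413\right) + \frac{1}{-941 + h} = \left(-72\right) \left(-1413\right) + \frac{1}{-941 + 760} = 101736 + \frac{1}{-181} = 101736 - \frac{1}{181} = \frac{18414215}{181}$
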